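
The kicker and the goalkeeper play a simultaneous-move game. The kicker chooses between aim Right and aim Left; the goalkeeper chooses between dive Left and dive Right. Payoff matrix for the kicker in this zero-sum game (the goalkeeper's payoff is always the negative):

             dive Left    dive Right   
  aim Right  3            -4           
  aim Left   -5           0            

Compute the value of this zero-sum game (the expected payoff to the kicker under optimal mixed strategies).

The goalkeeper's mix must leave the kicker indifferent between aim Right and aim Left.
  the kicker's payoff to aim Right: q·3 + (1−q)·(-4) = 7q - 4
  the kicker's payoff to aim Left: q·(-5) + (1−q)·0 = -5q
  7q - 4 = -5q  ⇒  12q = 4  ⇒  q = 1/3.
The value is the kicker's expected payoff against this mix (using aim Right): (1/3)·3 + (2/3)·(-4) = -5/3.

v = -5/3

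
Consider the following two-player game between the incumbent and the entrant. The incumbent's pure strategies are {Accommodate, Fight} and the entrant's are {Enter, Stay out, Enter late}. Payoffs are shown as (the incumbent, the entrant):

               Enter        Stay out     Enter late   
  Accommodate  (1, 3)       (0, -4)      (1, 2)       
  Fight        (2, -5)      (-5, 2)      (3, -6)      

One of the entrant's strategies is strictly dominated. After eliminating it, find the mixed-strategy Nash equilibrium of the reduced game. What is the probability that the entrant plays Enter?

q = 5/6

The entrant's strategy Enter late is strictly dominated by Enter: 3 > 2 and -5 > -6. Eliminate Enter late.
The incumbent's indifference between Accommodate and Fight determines the entrant's mixing probability q:
  the incumbent's expected payoff from Accommodate: q·1 + (1−q)·0 = q
  the incumbent's expected payoff from Fight: q·2 + (1−q)·(-5) = 7q - 5
  q = 7q - 5  ⇒  -6q = -5  ⇒  q = 5/6.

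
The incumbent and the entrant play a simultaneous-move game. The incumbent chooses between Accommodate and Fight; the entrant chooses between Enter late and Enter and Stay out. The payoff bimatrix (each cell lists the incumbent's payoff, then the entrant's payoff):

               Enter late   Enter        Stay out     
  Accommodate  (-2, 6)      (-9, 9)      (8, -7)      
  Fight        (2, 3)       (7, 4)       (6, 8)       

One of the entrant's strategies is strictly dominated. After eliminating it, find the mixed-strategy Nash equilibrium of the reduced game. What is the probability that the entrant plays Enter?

q = 1/9

The entrant's strategy Enter late is strictly dominated by Enter: 9 > 6 and 4 > 3. Eliminate Enter late.
In a mixed equilibrium the incumbent is indifferent between Accommodate and Fight; this condition fixes q.
  the incumbent's payoff from Accommodate: q·(-9) + (1−q)·8 = -17q + 8
  the incumbent's payoff from Fight: q·7 + (1−q)·6 = q + 6
  -17q + 8 = q + 6  ⇒  -18q = -2  ⇒  q = 1/9.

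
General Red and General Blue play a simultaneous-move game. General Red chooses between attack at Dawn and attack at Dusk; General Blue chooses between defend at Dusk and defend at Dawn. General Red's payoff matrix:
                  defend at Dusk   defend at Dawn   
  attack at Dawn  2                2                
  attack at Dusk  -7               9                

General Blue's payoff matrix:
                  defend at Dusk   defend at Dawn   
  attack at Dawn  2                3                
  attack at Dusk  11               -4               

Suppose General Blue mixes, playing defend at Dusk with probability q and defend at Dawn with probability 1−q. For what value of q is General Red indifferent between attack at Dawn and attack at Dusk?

Set General Red's expected payoff from attack at Dawn equal to that from attack at Dusk:
  General Red's payoff from attack at Dawn: q·2 + (1−q)·2 = 2
  General Red's payoff from attack at Dusk: q·(-7) + (1−q)·9 = -16q + 9
  2 = -16q + 9  ⇒  16q = 7  ⇒  q = 7/16.

q = 7/16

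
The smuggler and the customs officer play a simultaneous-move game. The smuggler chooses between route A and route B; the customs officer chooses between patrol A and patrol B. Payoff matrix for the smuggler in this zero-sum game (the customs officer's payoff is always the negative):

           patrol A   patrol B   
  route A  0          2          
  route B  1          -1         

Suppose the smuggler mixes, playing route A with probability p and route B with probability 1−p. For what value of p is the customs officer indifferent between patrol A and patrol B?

p = 1/2

The customs officer's indifference between patrol A and patrol B determines the smuggler's mixing probability p:
  the customs officer's expected payoff from patrol A: p·0 + (1−p)·(-1) = p - 1
  the customs officer's expected payoff from patrol B: p·(-2) + (1−p)·1 = -3p + 1
  p - 1 = -3p + 1  ⇒  4p = 2  ⇒  p = 1/2.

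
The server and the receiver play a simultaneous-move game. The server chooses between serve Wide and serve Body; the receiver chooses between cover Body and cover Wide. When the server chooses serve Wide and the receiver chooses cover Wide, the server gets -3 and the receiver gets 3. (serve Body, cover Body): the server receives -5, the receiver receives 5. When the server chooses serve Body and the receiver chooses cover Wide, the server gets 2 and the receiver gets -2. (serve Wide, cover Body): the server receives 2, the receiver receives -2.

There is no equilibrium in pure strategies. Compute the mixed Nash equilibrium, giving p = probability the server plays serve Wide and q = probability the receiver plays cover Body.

The receiver's indifference between cover Body and cover Wide determines the server's mixing probability p:
  the receiver's expected payoff from cover Body: p·(-2) + (1−p)·5 = -7p + 5
  the receiver's expected payoff from cover Wide: p·3 + (1−p)·(-2) = 5p - 2
  -7p + 5 = 5p - 2  ⇒  -12p = -7  ⇒  p = 7/12.
The server's indifference between serve Wide and serve Body determines the receiver's mixing probability q:
  the server's expected payoff from serve Wide: q·2 + (1−q)·(-3) = 5q - 3
  the server's expected payoff from serve Body: q·(-5) + (1−q)·2 = -7q + 2
  5q - 3 = -7q + 2  ⇒  12q = 5  ⇒  q = 5/12.

p = 7/12, q = 5/12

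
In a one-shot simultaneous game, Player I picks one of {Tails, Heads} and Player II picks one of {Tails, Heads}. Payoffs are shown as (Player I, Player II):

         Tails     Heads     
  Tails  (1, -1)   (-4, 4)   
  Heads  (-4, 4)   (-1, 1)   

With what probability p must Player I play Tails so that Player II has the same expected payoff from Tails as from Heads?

Player II's indifference between Tails and Heads determines Player I's mixing probability p:
  Player II's payoff to Tails: p·(-1) + (1−p)·4 = -5p + 4
  Player II's payoff to Heads: p·4 + (1−p)·1 = 3p + 1
  -5p + 4 = 3p + 1  ⇒  -8p = -3  ⇒  p = 3/8.

p = 3/8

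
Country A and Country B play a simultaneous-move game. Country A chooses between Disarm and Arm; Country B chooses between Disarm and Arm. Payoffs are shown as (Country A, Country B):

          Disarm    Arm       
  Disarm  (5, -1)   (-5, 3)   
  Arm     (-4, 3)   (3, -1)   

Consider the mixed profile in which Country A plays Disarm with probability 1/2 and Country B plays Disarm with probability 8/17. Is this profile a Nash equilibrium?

Check Country B's indifference given Country A's mix p = 1/2:
  payoff from Disarm = 1; payoff from Arm = 1 — equal.
Check Country A's indifference given Country B's mix q = 8/17:
  payoff from Disarm = -5/17; payoff from Arm = -5/17 — equal.
Both players are indifferent, so neither can profitably deviate.

Yes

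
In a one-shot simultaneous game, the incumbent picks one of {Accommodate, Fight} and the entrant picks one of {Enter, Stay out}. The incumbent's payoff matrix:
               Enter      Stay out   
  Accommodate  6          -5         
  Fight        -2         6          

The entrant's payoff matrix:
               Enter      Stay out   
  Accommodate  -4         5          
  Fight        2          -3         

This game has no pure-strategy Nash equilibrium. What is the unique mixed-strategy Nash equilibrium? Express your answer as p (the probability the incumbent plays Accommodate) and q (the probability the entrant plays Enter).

The entrant's indifference between Enter and Stay out determines the incumbent's mixing probability p:
  the entrant's expected payoff from Enter: p·(-4) + (1−p)·2 = -6p + 2
  the entrant's expected payoff from Stay out: p·5 + (1−p)·(-3) = 8p - 3
  -6p + 2 = 8p - 3  ⇒  -14p = -5  ⇒  p = 5/14.
Set the incumbent's expected payoff from Accommodate equal to that from Fight:
  the incumbent's expected payoff from Accommodate: q·6 + (1−q)·(-5) = 11q - 5
  the incumbent's expected payoff from Fight: q·(-2) + (1−q)·6 = -8q + 6
  11q - 5 = -8q + 6  ⇒  19q = 11  ⇒  q = 11/19.

p = 5/14, q = 11/19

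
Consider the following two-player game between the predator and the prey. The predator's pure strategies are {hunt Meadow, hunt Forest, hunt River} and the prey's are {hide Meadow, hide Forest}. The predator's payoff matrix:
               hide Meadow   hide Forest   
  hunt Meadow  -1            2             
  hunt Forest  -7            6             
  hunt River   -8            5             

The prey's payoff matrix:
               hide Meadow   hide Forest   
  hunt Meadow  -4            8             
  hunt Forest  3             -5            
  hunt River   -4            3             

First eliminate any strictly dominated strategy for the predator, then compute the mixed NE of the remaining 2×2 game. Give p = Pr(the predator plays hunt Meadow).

The predator's strategy hunt River is strictly dominated by hunt Forest: -7 > -8 and 6 > 5. Eliminate hunt River.
For the prey to be willing to mix, the prey must be indifferent between hide Meadow and hide Forest, which pins down the predator's mix.
  the prey's expected payoff from hide Meadow: p·(-4) + (1−p)·3 = -7p + 3
  the prey's expected payoff from hide Forest: p·8 + (1−p)·(-5) = 13p - 5
  -7p + 3 = 13p - 5  ⇒  -20p = -8  ⇒  p = 2/5.

p = 2/5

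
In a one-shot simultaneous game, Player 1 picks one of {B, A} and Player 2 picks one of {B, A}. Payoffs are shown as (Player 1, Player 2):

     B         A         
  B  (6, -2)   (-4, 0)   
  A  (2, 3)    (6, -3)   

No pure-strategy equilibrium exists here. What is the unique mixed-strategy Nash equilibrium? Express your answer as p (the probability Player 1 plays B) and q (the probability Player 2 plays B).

Player 1's mix must leave Player 2 indifferent between B and A.
  Player 2's expected payoff from B: p·(-2) + (1−p)·3 = -5p + 3
  Player 2's expected payoff from A: p·0 + (1−p)·(-3) = 3p - 3
  -5p + 3 = 3p - 3  ⇒  -8p = -6  ⇒  p = 3/4.
Player 1's indifference between B and A determines Player 2's mixing probability q:
  Player 1's expected payoff from B: q·6 + (1−q)·(-4) = 10q - 4
  Player 1's expected payoff from A: q·2 + (1−q)·6 = -4q + 6
  10q - 4 = -4q + 6  ⇒  14q = 10  ⇒  q = 5/7.

p = 3/4, q = 5/7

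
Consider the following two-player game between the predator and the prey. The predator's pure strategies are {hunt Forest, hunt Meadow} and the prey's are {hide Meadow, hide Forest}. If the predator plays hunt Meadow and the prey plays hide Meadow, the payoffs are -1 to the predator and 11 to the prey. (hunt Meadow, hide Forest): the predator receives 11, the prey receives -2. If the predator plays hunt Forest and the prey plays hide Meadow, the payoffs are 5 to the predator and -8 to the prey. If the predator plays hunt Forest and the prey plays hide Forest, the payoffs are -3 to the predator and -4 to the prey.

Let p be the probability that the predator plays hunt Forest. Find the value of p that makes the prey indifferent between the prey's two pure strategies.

In a mixed equilibrium the prey is indifferent between hide Meadow and hide Forest; this condition fixes p.
  the prey's payoff from hide Meadow: p·(-8) + (1−p)·11 = -19p + 11
  the prey's payoff from hide Forest: p·(-4) + (1−p)·(-2) = -2p - 2
  -19p + 11 = -2p - 2  ⇒  -17p = -13  ⇒  p = 13/17.

p = 13/17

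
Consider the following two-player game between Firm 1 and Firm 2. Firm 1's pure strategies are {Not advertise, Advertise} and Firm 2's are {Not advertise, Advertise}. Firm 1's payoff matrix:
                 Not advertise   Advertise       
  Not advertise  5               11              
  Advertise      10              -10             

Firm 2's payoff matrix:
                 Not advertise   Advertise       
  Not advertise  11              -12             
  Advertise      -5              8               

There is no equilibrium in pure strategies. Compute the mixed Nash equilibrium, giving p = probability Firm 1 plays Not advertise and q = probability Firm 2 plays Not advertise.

p = 13/36, q = 21/26

Firm 1's mix must leave Firm 2 indifferent between Not advertise and Advertise.
  Firm 2's payoff to Not advertise: p·11 + (1−p)·(-5) = 16p - 5
  Firm 2's payoff to Advertise: p·(-12) + (1−p)·8 = -20p + 8
  16p - 5 = -20p + 8  ⇒  36p = 13  ⇒  p = 13/36.
For Firm 1 to be willing to mix, Firm 1 must be indifferent between Not advertise and Advertise, which pins down Firm 2's mix.
  Firm 1's expected payoff from Not advertise: q·5 + (1−q)·11 = -6q + 11
  Firm 1's expected payoff from Advertise: q·10 + (1−q)·(-10) = 20q - 10
  -6q + 11 = 20q - 10  ⇒  -26q = -21  ⇒  q = 21/26.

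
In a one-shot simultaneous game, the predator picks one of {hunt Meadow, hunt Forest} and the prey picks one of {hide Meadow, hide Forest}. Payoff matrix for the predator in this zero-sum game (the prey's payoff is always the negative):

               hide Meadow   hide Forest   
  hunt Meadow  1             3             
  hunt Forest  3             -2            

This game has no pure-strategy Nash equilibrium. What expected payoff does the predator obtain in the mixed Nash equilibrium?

11/7

For the predator to be willing to mix, the predator must be indifferent between hunt Meadow and hunt Forest, which pins down the prey's mix.
  the predator's expected payoff from hunt Meadow: q·1 + (1−q)·3 = -2q + 3
  the predator's expected payoff from hunt Forest: q·3 + (1−q)·(-2) = 5q - 2
  -2q + 3 = 5q - 2  ⇒  -7q = -5  ⇒  q = 5/7.
At equilibrium the predator is indifferent across rows, so the predator's payoff equals the payoff from hunt Meadow: (5/7)·1 + (2/7)·3 = 11/7.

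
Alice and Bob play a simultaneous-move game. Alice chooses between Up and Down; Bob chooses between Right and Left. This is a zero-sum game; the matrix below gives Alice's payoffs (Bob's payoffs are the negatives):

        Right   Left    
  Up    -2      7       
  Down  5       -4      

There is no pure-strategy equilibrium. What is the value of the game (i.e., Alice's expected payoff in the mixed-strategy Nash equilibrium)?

v = 3/2

Bob's mix must leave Alice indifferent between Up and Down.
  Alice's payoff from Up: q·(-2) + (1−q)·7 = -9q + 7
  Alice's payoff from Down: q·5 + (1−q)·(-4) = 9q - 4
  -9q + 7 = 9q - 4  ⇒  -18q = -11  ⇒  q = 11/18.
The value is Alice's expected payoff against this mix (using Up): (11/18)·(-2) + (7/18)·7 = 3/2.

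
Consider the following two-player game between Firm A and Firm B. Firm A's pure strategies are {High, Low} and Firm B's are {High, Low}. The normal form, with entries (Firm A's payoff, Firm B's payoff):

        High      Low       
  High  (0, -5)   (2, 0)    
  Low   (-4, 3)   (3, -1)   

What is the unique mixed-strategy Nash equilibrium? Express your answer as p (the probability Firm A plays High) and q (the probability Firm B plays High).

p = 4/9, q = 1/5

Firm B's indifference between High and Low determines Firm A's mixing probability p:
  Firm B's payoff from High: p·(-5) + (1−p)·3 = -8p + 3
  Firm B's payoff from Low: p·0 + (1−p)·(-1) = p - 1
  -8p + 3 = p - 1  ⇒  -9p = -4  ⇒  p = 4/9.
For Firm A to be willing to mix, Firm A must be indifferent between High and Low, which pins down Firm B's mix.
  Firm A's payoff from High: q·0 + (1−q)·2 = -2q + 2
  Firm A's payoff from Low: q·(-4) + (1−q)·3 = -7q + 3
  -2q + 2 = -7q + 3  ⇒  5q = 1  ⇒  q = 1/5.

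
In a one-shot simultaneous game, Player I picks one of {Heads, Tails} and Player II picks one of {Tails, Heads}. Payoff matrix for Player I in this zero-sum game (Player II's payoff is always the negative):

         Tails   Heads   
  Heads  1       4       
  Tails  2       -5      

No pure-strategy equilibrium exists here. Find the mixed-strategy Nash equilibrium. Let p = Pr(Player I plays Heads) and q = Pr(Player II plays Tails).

p = 7/10, q = 9/10

For Player II to be willing to mix, Player II must be indifferent between Tails and Heads, which pins down Player I's mix.
  Player II's expected payoff from Tails: p·(-1) + (1−p)·(-2) = p - 2
  Player II's expected payoff from Heads: p·(-4) + (1−p)·5 = -9p + 5
  p - 2 = -9p + 5  ⇒  10p = 7  ⇒  p = 7/10.
Set Player I's expected payoff from Heads equal to that from Tails:
  Player I's payoff to Heads: q·1 + (1−q)·4 = -3q + 4
  Player I's payoff to Tails: q·2 + (1−q)·(-5) = 7q - 5
  -3q + 4 = 7q - 5  ⇒  -10q = -9  ⇒  q = 9/10.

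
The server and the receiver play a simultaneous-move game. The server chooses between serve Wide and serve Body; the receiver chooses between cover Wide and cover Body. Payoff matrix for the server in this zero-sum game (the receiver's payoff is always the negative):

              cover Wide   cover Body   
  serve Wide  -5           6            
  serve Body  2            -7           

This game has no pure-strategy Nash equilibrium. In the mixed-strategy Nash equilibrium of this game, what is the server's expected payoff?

The receiver's mix must leave the server indifferent between serve Wide and serve Body.
  the server's expected payoff from serve Wide: q·(-5) + (1−q)·6 = -11q + 6
  the server's expected payoff from serve Body: q·2 + (1−q)·(-7) = 9q - 7
  -11q + 6 = 9q - 7  ⇒  -20q = -13  ⇒  q = 13/20.
At equilibrium the server is indifferent across rows, so the server's payoff equals the payoff from serve Wide: (13/20)·(-5) + (7/20)·6 = -23/20.

-23/20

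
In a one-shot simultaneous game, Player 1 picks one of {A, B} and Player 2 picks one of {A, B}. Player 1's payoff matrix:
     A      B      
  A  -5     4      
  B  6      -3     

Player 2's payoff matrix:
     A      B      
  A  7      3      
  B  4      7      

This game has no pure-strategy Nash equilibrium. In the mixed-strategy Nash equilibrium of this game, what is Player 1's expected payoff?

1/2

Set Player 1's expected payoff from A equal to that from B:
  Player 1's payoff from A: q·(-5) + (1−q)·4 = -9q + 4
  Player 1's payoff from B: q·6 + (1−q)·(-3) = 9q - 3
  -9q + 4 = 9q - 3  ⇒  -18q = -7  ⇒  q = 7/18.
At equilibrium Player 1 is indifferent across rows, so Player 1's payoff equals the payoff from A: (7/18)·(-5) + (11/18)·4 = 1/2.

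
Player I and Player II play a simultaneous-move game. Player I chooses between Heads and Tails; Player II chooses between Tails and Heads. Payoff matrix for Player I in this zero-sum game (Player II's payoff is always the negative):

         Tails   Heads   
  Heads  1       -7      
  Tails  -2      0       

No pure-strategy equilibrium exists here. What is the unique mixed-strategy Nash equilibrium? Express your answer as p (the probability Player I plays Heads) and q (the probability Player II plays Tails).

p = 1/5, q = 7/10

Player II's indifference between Tails and Heads determines Player I's mixing probability p:
  Player II's payoff to Tails: p·(-1) + (1−p)·2 = -3p + 2
  Player II's payoff to Heads: p·7 + (1−p)·0 = 7p
  -3p + 2 = 7p  ⇒  -10p = -2  ⇒  p = 1/5.
In a mixed equilibrium Player I is indifferent between Heads and Tails; this condition fixes q.
  Player I's payoff to Heads: q·1 + (1−q)·(-7) = 8q - 7
  Player I's payoff to Tails: q·(-2) + (1−q)·0 = -2q
  8q - 7 = -2q  ⇒  10q = 7  ⇒  q = 7/10.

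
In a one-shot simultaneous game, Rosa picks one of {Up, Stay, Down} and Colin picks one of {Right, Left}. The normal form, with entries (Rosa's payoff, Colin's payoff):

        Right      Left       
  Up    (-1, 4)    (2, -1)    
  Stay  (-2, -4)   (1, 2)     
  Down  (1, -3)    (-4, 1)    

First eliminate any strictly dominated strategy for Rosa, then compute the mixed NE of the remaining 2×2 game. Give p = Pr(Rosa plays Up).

p = 4/9

Rosa's strategy Stay is strictly dominated by Up: -1 > -2 and 2 > 1. Eliminate Stay.
Colin's indifference between Right and Left determines Rosa's mixing probability p:
  Colin's payoff from Right: p·4 + (1−p)·(-3) = 7p - 3
  Colin's payoff from Left: p·(-1) + (1−p)·1 = -2p + 1
  7p - 3 = -2p + 1  ⇒  9p = 4  ⇒  p = 4/9.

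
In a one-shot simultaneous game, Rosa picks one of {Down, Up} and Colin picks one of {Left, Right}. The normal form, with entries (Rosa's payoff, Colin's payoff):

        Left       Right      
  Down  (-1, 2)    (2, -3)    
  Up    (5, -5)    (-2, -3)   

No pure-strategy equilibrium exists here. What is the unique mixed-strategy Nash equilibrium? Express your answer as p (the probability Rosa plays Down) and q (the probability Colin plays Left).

Rosa's mix must leave Colin indifferent between Left and Right.
  Colin's payoff from Left: p·2 + (1−p)·(-5) = 7p - 5
  Colin's payoff from Right: p·(-3) + (1−p)·(-3) = -3
  7p - 5 = -3  ⇒  7p = 2  ⇒  p = 2/7.
Set Rosa's expected payoff from Down equal to that from Up:
  Rosa's expected payoff from Down: q·(-1) + (1−q)·2 = -3q + 2
  Rosa's expected payoff from Up: q·5 + (1−q)·(-2) = 7q - 2
  -3q + 2 = 7q - 2  ⇒  -10q = -4  ⇒  q = 2/5.

p = 2/7, q = 2/5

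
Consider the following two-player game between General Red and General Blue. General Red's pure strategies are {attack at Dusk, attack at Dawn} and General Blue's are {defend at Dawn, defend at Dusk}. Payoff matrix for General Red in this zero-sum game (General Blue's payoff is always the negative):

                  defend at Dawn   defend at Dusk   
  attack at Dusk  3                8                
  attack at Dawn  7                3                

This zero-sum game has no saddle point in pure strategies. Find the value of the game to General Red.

General Blue's mix must leave General Red indifferent between attack at Dusk and attack at Dawn.
  General Red's payoff to attack at Dusk: q·3 + (1−q)·8 = -5q + 8
  General Red's payoff to attack at Dawn: q·7 + (1−q)·3 = 4q + 3
  -5q + 8 = 4q + 3  ⇒  -9q = -5  ⇒  q = 5/9.
The value is General Red's expected payoff against this mix (using attack at Dusk): (5/9)·3 + (4/9)·8 = 47/9.

v = 47/9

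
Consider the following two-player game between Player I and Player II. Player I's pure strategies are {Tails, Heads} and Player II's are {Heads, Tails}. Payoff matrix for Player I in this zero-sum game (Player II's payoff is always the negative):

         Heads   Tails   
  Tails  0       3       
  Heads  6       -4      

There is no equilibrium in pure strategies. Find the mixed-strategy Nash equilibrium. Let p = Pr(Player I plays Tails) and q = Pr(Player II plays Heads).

p = 10/13, q = 7/13

In a mixed equilibrium Player II is indifferent between Heads and Tails; this condition fixes p.
  Player II's payoff from Heads: p·0 + (1−p)·(-6) = 6p - 6
  Player II's payoff from Tails: p·(-3) + (1−p)·4 = -7p + 4
  6p - 6 = -7p + 4  ⇒  13p = 10  ⇒  p = 10/13.
In a mixed equilibrium Player I is indifferent between Tails and Heads; this condition fixes q.
  Player I's payoff from Tails: q·0 + (1−q)·3 = -3q + 3
  Player I's payoff from Heads: q·6 + (1−q)·(-4) = 10q - 4
  -3q + 3 = 10q - 4  ⇒  -13q = -7  ⇒  q = 7/13.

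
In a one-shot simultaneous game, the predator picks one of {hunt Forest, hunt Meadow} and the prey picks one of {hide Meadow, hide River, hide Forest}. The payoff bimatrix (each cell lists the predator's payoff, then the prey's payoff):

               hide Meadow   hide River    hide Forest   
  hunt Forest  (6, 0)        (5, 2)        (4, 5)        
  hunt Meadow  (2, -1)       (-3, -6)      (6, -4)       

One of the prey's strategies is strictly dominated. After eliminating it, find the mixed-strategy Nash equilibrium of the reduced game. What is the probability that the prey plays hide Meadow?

q = 1/3

The prey's strategy hide River is strictly dominated by hide Forest: 5 > 2 and -4 > -6. Eliminate hide River.
The predator's indifference between hunt Forest and hunt Meadow determines the prey's mixing probability q:
  the predator's payoff from hunt Forest: q·6 + (1−q)·4 = 2q + 4
  the predator's payoff from hunt Meadow: q·2 + (1−q)·6 = -4q + 6
  2q + 4 = -4q + 6  ⇒  6q = 2  ⇒  q = 1/3.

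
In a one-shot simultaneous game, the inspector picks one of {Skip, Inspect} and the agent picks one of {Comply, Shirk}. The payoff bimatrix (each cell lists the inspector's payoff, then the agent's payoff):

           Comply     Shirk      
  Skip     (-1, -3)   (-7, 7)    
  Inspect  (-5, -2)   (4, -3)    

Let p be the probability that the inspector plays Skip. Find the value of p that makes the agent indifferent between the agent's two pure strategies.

In a mixed equilibrium the agent is indifferent between Comply and Shirk; this condition fixes p.
  the agent's payoff from Comply: p·(-3) + (1−p)·(-2) = -p - 2
  the agent's payoff from Shirk: p·7 + (1−p)·(-3) = 10p - 3
  -p - 2 = 10p - 3  ⇒  -11p = -1  ⇒  p = 1/11.

p = 1/11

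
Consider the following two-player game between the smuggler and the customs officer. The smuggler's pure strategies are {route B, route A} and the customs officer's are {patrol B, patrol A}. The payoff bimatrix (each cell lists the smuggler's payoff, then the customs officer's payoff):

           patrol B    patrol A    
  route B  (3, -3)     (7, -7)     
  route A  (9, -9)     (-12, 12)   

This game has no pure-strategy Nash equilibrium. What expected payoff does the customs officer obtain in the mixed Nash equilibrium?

-99/25

For the customs officer to be willing to mix, the customs officer must be indifferent between patrol B and patrol A, which pins down the smuggler's mix.
  the customs officer's expected payoff from patrol B: p·(-3) + (1−p)·(-9) = 6p - 9
  the customs officer's expected payoff from patrol A: p·(-7) + (1−p)·12 = -19p + 12
  6p - 9 = -19p + 12  ⇒  25p = 21  ⇒  p = 21/25.
At equilibrium the customs officer is indifferent across columns, so the customs officer's payoff equals the payoff from patrol B: (21/25)·(-3) + (4/25)·(-9) = -99/25.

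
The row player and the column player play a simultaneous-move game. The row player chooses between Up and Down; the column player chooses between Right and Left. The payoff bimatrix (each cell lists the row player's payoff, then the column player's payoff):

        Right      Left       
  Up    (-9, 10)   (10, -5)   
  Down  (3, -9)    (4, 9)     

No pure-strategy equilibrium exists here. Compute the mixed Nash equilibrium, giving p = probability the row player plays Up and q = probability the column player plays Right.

In a mixed equilibrium the column player is indifferent between Right and Left; this condition fixes p.
  the column player's payoff to Right: p·10 + (1−p)·(-9) = 19p - 9
  the column player's payoff to Left: p·(-5) + (1−p)·9 = -14p + 9
  19p - 9 = -14p + 9  ⇒  33p = 18  ⇒  p = 6/11.
The column player's mix must leave the row player indifferent between Up and Down.
  the row player's expected payoff from Up: q·(-9) + (1−q)·10 = -19q + 10
  the row player's expected payoff from Down: q·3 + (1−q)·4 = -q + 4
  -19q + 10 = -q + 4  ⇒  -18q = -6  ⇒  q = 1/3.

p = 6/11, q = 1/3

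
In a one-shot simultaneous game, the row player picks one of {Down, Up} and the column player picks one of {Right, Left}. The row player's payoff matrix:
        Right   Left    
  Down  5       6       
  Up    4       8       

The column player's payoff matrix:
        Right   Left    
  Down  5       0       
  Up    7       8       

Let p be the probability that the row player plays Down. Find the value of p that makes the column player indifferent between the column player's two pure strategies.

For the column player to be willing to mix, the column player must be indifferent between Right and Left, which pins down the row player's mix.
  the column player's expected payoff from Right: p·5 + (1−p)·7 = -2p + 7
  the column player's expected payoff from Left: p·0 + (1−p)·8 = -8p + 8
  -2p + 7 = -8p + 8  ⇒  6p = 1  ⇒  p = 1/6.

p = 1/6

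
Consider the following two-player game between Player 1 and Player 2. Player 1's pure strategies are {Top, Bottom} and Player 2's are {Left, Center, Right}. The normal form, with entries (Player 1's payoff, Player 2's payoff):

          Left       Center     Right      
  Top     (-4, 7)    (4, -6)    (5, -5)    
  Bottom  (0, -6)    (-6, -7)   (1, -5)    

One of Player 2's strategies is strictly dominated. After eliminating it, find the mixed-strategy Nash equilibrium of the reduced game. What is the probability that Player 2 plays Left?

q = 1/2

Player 2's strategy Center is strictly dominated by Right: -5 > -6 and -5 > -7. Eliminate Center.
In a mixed equilibrium Player 1 is indifferent between Top and Bottom; this condition fixes q.
  Player 1's payoff from Top: q·(-4) + (1−q)·5 = -9q + 5
  Player 1's payoff from Bottom: q·0 + (1−q)·1 = -q + 1
  -9q + 5 = -q + 1  ⇒  -8q = -4  ⇒  q = 1/2.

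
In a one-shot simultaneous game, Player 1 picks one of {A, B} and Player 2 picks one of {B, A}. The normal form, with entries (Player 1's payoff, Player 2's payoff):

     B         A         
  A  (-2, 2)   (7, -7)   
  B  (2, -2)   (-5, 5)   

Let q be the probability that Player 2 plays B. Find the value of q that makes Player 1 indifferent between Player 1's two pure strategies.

q = 3/4

In a mixed equilibrium Player 1 is indifferent between A and B; this condition fixes q.
  Player 1's expected payoff from A: q·(-2) + (1−q)·7 = -9q + 7
  Player 1's expected payoff from B: q·2 + (1−q)·(-5) = 7q - 5
  -9q + 7 = 7q - 5  ⇒  -16q = -12  ⇒  q = 3/4.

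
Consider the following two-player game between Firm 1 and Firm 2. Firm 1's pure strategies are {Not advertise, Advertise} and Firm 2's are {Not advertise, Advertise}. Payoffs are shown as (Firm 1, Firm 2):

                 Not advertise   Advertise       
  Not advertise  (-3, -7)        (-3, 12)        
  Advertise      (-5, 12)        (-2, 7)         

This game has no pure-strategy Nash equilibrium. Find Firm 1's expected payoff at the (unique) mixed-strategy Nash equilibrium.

Set Firm 1's expected payoff from Not advertise equal to that from Advertise:
  Firm 1's payoff to Not advertise: q·(-3) + (1−q)·(-3) = -3
  Firm 1's payoff to Advertise: q·(-5) + (1−q)·(-2) = -3q - 2
  -3 = -3q - 2  ⇒  3q = 1  ⇒  q = 1/3.
At equilibrium Firm 1 is indifferent across rows, so Firm 1's payoff equals the payoff from Not advertise: (1/3)·(-3) + (2/3)·(-3) = -3.

-3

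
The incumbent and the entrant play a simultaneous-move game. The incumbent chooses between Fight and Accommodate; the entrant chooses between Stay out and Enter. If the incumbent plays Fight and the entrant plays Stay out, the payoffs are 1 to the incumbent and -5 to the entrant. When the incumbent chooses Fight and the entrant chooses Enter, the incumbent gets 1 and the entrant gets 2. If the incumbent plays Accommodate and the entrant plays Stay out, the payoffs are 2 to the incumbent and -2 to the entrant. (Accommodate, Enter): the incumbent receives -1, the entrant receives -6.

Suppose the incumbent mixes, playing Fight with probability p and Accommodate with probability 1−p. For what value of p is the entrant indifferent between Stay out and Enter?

For the entrant to be willing to mix, the entrant must be indifferent between Stay out and Enter, which pins down the incumbent's mix.
  the entrant's payoff from Stay out: p·(-5) + (1−p)·(-2) = -3p - 2
  the entrant's payoff from Enter: p·2 + (1−p)·(-6) = 8p - 6
  -3p - 2 = 8p - 6  ⇒  -11p = -4  ⇒  p = 4/11.

p = 4/11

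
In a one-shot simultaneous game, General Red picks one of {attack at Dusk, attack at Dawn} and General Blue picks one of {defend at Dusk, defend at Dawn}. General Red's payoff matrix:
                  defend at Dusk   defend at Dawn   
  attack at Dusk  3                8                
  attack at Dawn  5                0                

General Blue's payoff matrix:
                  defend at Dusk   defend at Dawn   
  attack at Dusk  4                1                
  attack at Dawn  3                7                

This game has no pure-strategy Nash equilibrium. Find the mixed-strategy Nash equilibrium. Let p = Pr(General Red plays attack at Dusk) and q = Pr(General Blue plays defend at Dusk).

For General Blue to be willing to mix, General Blue must be indifferent between defend at Dusk and defend at Dawn, which pins down General Red's mix.
  General Blue's expected payoff from defend at Dusk: p·4 + (1−p)·3 = p + 3
  General Blue's expected payoff from defend at Dawn: p·1 + (1−p)·7 = -6p + 7
  p + 3 = -6p + 7  ⇒  7p = 4  ⇒  p = 4/7.
For General Red to be willing to mix, General Red must be indifferent between attack at Dusk and attack at Dawn, which pins down General Blue's mix.
  General Red's payoff from attack at Dusk: q·3 + (1−q)·8 = -5q + 8
  General Red's payoff from attack at Dawn: q·5 + (1−q)·0 = 5q
  -5q + 8 = 5q  ⇒  -10q = -8  ⇒  q = 4/5.

p = 4/7, q = 4/5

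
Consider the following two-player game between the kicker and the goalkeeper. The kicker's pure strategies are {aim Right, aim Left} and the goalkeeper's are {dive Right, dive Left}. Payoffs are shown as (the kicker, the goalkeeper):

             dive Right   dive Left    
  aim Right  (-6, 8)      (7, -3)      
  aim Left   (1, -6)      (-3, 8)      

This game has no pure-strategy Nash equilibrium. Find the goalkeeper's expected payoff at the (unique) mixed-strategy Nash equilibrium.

In a mixed equilibrium the goalkeeper is indifferent between dive Right and dive Left; this condition fixes p.
  the goalkeeper's expected payoff from dive Right: p·8 + (1−p)·(-6) = 14p - 6
  the goalkeeper's expected payoff from dive Left: p·(-3) + (1−p)·8 = -11p + 8
  14p - 6 = -11p + 8  ⇒  25p = 14  ⇒  p = 14/25.
At equilibrium the goalkeeper is indifferent across columns, so the goalkeeper's payoff equals the payoff from dive Right: (14/25)·8 + (11/25)·(-6) = 46/25.

46/25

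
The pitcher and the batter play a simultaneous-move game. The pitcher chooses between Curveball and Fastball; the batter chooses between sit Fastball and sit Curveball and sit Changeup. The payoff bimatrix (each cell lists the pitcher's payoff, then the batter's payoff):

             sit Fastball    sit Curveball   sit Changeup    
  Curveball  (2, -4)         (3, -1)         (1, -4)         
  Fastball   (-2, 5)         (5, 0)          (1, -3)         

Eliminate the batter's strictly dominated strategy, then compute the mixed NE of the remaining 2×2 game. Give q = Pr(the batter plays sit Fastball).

q = 1/3

The batter's strategy sit Changeup is strictly dominated by sit Curveball: -1 > -4 and 0 > -3. Eliminate sit Changeup.
The batter's mix must leave the pitcher indifferent between Curveball and Fastball.
  the pitcher's expected payoff from Curveball: q·2 + (1−q)·3 = -q + 3
  the pitcher's expected payoff from Fastball: q·(-2) + (1−q)·5 = -7q + 5
  -q + 3 = -7q + 5  ⇒  6q = 2  ⇒  q = 1/3.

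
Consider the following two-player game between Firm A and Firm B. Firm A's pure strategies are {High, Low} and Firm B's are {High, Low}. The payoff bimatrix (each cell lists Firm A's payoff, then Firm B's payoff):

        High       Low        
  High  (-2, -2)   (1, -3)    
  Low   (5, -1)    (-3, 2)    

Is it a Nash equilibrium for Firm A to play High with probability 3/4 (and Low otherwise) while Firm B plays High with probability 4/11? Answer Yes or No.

Check Firm B's indifference given Firm A's mix p = 3/4:
  payoff from High = -7/4; payoff from Low = -7/4 — equal.
Check Firm A's indifference given Firm B's mix q = 4/11:
  payoff from High = -1/11; payoff from Low = -1/11 — equal.
Both players are indifferent, so neither can profitably deviate.

Yes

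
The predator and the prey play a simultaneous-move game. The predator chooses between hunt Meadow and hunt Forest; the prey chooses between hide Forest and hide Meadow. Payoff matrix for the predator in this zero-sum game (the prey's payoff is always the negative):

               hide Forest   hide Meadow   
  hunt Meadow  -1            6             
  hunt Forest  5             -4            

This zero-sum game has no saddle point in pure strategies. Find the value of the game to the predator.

v = 13/8

Set the predator's expected payoff from hunt Meadow equal to that from hunt Forest:
  the predator's expected payoff from hunt Meadow: q·(-1) + (1−q)·6 = -7q + 6
  the predator's expected payoff from hunt Forest: q·5 + (1−q)·(-4) = 9q - 4
  -7q + 6 = 9q - 4  ⇒  -16q = -10  ⇒  q = 5/8.
The value is the predator's expected payoff against this mix (using hunt Meadow): (5/8)·(-1) + (3/8)·6 = 13/8.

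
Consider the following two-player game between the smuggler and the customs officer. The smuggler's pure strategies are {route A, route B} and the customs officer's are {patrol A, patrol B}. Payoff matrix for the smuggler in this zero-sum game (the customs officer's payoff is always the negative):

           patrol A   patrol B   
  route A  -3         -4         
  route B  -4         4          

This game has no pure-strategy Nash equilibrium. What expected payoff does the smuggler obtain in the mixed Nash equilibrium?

-28/9

The customs officer's mix must leave the smuggler indifferent between route A and route B.
  the smuggler's payoff from route A: q·(-3) + (1−q)·(-4) = q - 4
  the smuggler's payoff from route B: q·(-4) + (1−q)·4 = -8q + 4
  q - 4 = -8q + 4  ⇒  9q = 8  ⇒  q = 8/9.
At equilibrium the smuggler is indifferent across rows, so the smuggler's payoff equals the payoff from route A: (8/9)·(-3) + (1/9)·(-4) = -28/9.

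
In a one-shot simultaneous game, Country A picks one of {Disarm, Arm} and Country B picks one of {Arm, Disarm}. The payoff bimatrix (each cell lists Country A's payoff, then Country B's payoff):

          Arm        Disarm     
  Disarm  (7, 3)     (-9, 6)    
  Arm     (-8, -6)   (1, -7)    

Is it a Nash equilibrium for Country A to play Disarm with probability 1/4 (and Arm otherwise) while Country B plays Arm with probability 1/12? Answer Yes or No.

No

Given Country B's mix q = 1/12, Country A's payoff from Disarm is -23/3 but from Arm is 1/4. Country A strictly prefers Arm, so Country A would not mix.
So the proposed profile is not a Nash equilibrium.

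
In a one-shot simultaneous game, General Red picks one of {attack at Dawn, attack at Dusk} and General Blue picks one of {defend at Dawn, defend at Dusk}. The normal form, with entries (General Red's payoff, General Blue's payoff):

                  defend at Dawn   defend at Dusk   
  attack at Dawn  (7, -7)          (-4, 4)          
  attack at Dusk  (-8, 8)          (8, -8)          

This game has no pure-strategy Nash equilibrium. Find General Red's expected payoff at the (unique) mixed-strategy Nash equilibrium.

In a mixed equilibrium General Red is indifferent between attack at Dawn and attack at Dusk; this condition fixes q.
  General Red's payoff from attack at Dawn: q·7 + (1−q)·(-4) = 11q - 4
  General Red's payoff from attack at Dusk: q·(-8) + (1−q)·8 = -16q + 8
  11q - 4 = -16q + 8  ⇒  27q = 12  ⇒  q = 4/9.
At equilibrium General Red is indifferent across rows, so General Red's payoff equals the payoff from attack at Dawn: (4/9)·7 + (5/9)·(-4) = 8/9.

8/9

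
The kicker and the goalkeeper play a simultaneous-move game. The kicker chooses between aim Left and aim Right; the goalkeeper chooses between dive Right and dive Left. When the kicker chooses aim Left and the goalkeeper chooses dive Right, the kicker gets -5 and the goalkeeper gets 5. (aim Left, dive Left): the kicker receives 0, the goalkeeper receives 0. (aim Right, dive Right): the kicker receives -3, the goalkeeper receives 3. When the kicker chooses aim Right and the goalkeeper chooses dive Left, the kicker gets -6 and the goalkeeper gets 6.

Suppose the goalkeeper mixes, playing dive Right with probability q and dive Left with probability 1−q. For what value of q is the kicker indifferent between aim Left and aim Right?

The goalkeeper's mix must leave the kicker indifferent between aim Left and aim Right.
  the kicker's expected payoff from aim Left: q·(-5) + (1−q)·0 = -5q
  the kicker's expected payoff from aim Right: q·(-3) + (1−q)·(-6) = 3q - 6
  -5q = 3q - 6  ⇒  -8q = -6  ⇒  q = 3/4.

q = 3/4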